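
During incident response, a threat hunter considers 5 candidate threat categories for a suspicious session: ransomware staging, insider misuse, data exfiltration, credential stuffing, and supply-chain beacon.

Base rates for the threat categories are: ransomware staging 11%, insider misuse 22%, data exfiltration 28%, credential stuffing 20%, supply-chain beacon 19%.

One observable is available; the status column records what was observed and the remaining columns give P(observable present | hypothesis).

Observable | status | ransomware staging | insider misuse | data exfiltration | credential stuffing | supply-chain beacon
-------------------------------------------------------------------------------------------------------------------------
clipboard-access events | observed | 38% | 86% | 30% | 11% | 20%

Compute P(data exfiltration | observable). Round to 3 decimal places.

0.224

By Bayes' rule, the unnormalized weight for each hypothesis is prior × likelihood:
  ransomware staging: 0.11 × 0.38 = 0.0418
  insider misuse: 0.22 × 0.86 = 0.1892
  data exfiltration: 0.28 × 0.30 = 0.084
  credential stuffing: 0.20 × 0.11 = 0.022
  supply-chain beacon: 0.19 × 0.20 = 0.038
The unnormalized weights sum to 0.375.
P(data exfiltration | evidence) = 0.084 / 0.375 ≈ 0.224.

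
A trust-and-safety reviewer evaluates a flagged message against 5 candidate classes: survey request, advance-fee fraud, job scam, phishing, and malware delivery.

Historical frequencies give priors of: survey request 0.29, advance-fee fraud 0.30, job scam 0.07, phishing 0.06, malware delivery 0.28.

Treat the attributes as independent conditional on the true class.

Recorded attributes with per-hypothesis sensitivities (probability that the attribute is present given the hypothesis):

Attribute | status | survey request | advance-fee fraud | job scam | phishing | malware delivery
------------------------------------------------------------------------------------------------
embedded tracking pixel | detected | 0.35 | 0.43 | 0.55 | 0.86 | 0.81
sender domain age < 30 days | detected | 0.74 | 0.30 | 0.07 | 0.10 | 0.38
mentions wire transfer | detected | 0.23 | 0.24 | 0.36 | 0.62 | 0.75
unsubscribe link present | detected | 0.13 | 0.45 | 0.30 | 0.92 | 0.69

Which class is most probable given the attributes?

malware delivery

For each hypothesis, the unnormalized posterior weight is prior × product of the attribute likelihoods:
  survey request: 0.29 × 0.35 × 0.74 × 0.23 × 0.13 = 0.0022458
  advance-fee fraud: 0.30 × 0.43 × 0.30 × 0.24 × 0.45 = 0.0041796
  job scam: 0.07 × 0.55 × 0.07 × 0.36 × 0.30 = 0.00029106
  phishing: 0.06 × 0.86 × 0.10 × 0.62 × 0.92 = 0.0029433
  malware delivery: 0.28 × 0.81 × 0.38 × 0.75 × 0.69 = 0.0446
The unnormalized weights sum to 0.05426.
P(survey request | evidence) ≈ 0.0022458 / 0.05426 ≈ 0.041
P(advance-fee fraud | evidence) ≈ 0.0041796 / 0.05426 ≈ 0.077
P(job scam | evidence) ≈ 0.00029106 / 0.05426 ≈ 0.005
P(phishing | evidence) ≈ 0.0029433 / 0.05426 ≈ 0.054
P(malware delivery | evidence) ≈ 0.0446 / 0.05426 ≈ 0.822
The largest is 0.822, so malware delivery is most probable.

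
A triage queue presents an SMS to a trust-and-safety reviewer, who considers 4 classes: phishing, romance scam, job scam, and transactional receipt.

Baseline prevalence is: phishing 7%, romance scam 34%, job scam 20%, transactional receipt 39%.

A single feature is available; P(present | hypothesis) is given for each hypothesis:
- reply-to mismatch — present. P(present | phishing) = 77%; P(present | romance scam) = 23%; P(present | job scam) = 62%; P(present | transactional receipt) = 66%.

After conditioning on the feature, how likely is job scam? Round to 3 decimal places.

Multiply each prior by the likelihood of the feature:
  phishing: 0.07 × 0.77 = 0.0539
  romance scam: 0.34 × 0.23 = 0.0782
  job scam: 0.20 × 0.62 = 0.124
  transactional receipt: 0.39 × 0.66 = 0.2574
The unnormalized weights sum to 0.5135.
P(job scam | evidence) = 0.124 / 0.5135 ≈ 0.241.

0.241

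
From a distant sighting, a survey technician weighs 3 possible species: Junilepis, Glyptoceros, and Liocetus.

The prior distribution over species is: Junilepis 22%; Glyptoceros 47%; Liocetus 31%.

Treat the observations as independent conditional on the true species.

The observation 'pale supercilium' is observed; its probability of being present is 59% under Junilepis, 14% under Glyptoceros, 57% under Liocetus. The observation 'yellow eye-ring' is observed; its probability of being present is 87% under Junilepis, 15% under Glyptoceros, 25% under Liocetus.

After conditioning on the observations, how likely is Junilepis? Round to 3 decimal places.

0.676

For each hypothesis, the unnormalized posterior weight is prior × product of the observation likelihoods:
  Junilepis: 0.22 × 0.59 × 0.87 = 0.11293
  Glyptoceros: 0.47 × 0.14 × 0.15 = 0.00987
  Liocetus: 0.31 × 0.57 × 0.25 = 0.044175
Marginal likelihood of the evidence = 0.16697.
P(Junilepis | evidence) = 0.11293 / 0.16697 ≈ 0.676.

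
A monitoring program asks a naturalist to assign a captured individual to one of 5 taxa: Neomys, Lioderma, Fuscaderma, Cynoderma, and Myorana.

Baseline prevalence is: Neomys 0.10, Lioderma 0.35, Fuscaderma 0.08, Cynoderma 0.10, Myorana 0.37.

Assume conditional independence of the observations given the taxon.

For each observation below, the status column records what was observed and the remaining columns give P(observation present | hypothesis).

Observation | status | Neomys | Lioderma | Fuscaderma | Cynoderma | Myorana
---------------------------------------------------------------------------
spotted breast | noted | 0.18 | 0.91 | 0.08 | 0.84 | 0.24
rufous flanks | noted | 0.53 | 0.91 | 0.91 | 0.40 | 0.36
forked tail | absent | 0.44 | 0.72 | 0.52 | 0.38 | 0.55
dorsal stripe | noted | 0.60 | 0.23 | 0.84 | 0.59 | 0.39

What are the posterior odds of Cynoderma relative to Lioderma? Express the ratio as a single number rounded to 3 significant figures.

Unnormalized posterior weight (prior times the observation likelihoods) for each of the two hypotheses (using 1 − P(present | H) for each absent observation):
  Cynoderma: 0.10 × 0.84 × 0.40 × (1 − 0.38) × 0.59 = 0.012291
  Lioderma: 0.35 × 0.91 × 0.91 × (1 − 0.72) × 0.23 = 0.018665
Odds(Cynoderma : Lioderma) = 0.012291 / 0.018665 ≈ 0.658.

0.658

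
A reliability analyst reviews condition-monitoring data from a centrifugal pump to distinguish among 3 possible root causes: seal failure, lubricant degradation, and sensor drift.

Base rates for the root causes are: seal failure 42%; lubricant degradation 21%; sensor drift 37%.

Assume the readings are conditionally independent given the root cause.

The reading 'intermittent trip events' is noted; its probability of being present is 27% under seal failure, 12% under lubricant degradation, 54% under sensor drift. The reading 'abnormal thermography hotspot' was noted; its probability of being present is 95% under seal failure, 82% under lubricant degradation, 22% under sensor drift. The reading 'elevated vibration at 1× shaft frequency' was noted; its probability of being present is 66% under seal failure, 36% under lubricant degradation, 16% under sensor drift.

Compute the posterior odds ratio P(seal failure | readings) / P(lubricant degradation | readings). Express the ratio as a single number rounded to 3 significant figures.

9.56

The normalizing constant cancels in an odds ratio, so compute prior × likelihood for the two hypotheses only:
  seal failure: 0.42 × 0.27 × 0.95 × 0.66 = 0.071102
  lubricant degradation: 0.21 × 0.12 × 0.82 × 0.36 = 0.007439
Posterior odds = 0.071102 / 0.007439 ≈ 9.56.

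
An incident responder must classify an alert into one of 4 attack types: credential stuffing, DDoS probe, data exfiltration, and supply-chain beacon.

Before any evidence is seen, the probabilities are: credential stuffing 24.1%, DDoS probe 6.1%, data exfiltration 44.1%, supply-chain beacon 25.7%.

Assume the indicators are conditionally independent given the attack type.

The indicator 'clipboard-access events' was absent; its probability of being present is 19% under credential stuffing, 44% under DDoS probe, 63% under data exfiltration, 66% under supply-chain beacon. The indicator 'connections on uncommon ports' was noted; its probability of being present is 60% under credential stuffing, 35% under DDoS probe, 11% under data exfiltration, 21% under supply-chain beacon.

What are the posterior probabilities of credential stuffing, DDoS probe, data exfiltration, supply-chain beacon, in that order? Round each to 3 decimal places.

0.708, 0.072, 0.109, 0.111

Multiply each prior by the joint likelihood of the indicator pattern (using 1 − P(present | H) for each absent indicator):
  credential stuffing: 0.241 × (1 − 0.19) × 0.60 = 0.11713
  DDoS probe: 0.061 × (1 − 0.44) × 0.35 = 0.011956
  data exfiltration: 0.441 × (1 − 0.63) × 0.11 = 0.017949
  supply-chain beacon: 0.257 × (1 − 0.66) × 0.21 = 0.01835
The unnormalized weights sum to 0.16538.
P(credential stuffing | evidence) = 0.11713 / 0.16538 ≈ 0.708
P(DDoS probe | evidence) = 0.011956 / 0.16538 ≈ 0.072
P(data exfiltration | evidence) = 0.017949 / 0.16538 ≈ 0.109
P(supply-chain beacon | evidence) = 0.01835 / 0.16538 ≈ 0.111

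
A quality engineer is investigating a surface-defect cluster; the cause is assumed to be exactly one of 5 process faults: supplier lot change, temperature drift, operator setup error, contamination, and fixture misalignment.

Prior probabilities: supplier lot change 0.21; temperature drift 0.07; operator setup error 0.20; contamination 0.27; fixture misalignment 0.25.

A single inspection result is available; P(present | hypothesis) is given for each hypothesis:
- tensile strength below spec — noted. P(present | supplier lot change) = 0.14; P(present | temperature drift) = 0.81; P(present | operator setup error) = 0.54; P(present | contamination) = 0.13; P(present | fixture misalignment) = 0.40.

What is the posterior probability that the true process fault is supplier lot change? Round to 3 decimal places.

By Bayes' rule, the unnormalized weight for each hypothesis is prior × likelihood:
  supplier lot change: 0.21 × 0.14 = 0.0294
  temperature drift: 0.07 × 0.81 = 0.0567
  operator setup error: 0.20 × 0.54 = 0.108
  contamination: 0.27 × 0.13 = 0.0351
  fixture misalignment: 0.25 × 0.40 = 0.1
The unnormalized weights sum to 0.3292.
P(supplier lot change | evidence) = 0.0294 / 0.3292 ≈ 0.089.

0.089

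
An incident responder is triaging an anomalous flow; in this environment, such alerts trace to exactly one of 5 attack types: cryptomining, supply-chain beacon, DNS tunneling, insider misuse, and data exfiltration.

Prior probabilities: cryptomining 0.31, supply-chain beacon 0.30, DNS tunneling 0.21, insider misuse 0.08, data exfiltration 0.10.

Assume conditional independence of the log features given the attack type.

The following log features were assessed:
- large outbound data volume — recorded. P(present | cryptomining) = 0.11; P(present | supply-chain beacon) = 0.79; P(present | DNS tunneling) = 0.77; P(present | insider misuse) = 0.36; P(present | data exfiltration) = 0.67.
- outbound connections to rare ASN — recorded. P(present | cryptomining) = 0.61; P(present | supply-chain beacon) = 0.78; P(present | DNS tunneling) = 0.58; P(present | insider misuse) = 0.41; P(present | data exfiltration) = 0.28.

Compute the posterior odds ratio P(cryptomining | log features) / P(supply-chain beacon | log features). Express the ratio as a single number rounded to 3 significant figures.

The normalizing constant cancels in an odds ratio, so compute prior × likelihood for the two hypotheses only:
  cryptomining: 0.31 × 0.11 × 0.61 = 0.020801
  supply-chain beacon: 0.30 × 0.79 × 0.78 = 0.18486
Posterior odds = 0.020801 / 0.18486 ≈ 0.113.

0.113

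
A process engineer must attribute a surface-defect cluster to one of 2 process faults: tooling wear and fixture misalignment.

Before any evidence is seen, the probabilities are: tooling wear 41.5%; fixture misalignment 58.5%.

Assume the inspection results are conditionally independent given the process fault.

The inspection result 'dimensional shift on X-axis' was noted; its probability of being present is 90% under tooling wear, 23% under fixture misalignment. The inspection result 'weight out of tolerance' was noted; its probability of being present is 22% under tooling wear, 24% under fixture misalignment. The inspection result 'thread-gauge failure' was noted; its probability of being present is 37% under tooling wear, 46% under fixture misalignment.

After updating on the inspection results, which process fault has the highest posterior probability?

By Bayes' rule with conditional independence, the unnormalized weight for each hypothesis is prior × ∏ likelihoods:
  tooling wear: 0.415 × 0.90 × 0.22 × 0.37 = 0.030403
  fixture misalignment: 0.585 × 0.23 × 0.24 × 0.46 = 0.014854
Marginal likelihood of the evidence = 0.045257.
P(tooling wear | evidence) ≈ 0.030403 / 0.045257 ≈ 0.672
P(fixture misalignment | evidence) ≈ 0.014854 / 0.045257 ≈ 0.328
The largest is 0.672, so tooling wear is most probable.

tooling wear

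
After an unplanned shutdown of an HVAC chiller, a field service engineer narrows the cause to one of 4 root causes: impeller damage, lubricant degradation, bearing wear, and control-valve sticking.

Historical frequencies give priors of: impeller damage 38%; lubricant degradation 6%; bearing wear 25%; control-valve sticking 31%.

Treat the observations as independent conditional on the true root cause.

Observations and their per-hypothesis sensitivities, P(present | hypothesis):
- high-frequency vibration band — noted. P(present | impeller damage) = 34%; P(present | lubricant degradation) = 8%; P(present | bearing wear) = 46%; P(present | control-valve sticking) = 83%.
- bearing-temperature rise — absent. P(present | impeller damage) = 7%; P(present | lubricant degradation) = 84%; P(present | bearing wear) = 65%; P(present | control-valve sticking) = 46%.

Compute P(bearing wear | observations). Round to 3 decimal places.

0.134

By Bayes' rule with conditional independence, the unnormalized weight for each hypothesis is prior × ∏ likelihoods (using 1 − P(present | H) for each absent observation):
  impeller damage: 0.38 × 0.34 × (1 − 0.07) = 0.12016
  lubricant degradation: 0.06 × 0.08 × (1 − 0.84) = 0.000768
  bearing wear: 0.25 × 0.46 × (1 − 0.65) = 0.04025
  control-valve sticking: 0.31 × 0.83 × (1 − 0.46) = 0.13894
Normalizing constant Z = 0.12016 + 0.000768 + 0.04025 + 0.13894 = 0.30012.
P(bearing wear | evidence) = 0.04025 / 0.30012 ≈ 0.134.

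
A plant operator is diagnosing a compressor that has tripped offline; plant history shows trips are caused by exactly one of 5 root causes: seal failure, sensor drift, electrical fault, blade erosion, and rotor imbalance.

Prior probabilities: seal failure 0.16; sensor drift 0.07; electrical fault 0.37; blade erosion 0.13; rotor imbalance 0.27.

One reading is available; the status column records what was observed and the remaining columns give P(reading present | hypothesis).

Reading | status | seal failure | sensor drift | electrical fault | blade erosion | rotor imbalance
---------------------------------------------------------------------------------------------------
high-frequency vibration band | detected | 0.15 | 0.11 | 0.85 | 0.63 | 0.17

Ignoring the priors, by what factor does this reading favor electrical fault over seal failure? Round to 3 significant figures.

The Bayes factor is the ratio of the two likelihoods.
  electrical fault: 0.85
  seal failure: 0.15
Bayes factor = 0.85 / 0.15 ≈ 5.67

5.67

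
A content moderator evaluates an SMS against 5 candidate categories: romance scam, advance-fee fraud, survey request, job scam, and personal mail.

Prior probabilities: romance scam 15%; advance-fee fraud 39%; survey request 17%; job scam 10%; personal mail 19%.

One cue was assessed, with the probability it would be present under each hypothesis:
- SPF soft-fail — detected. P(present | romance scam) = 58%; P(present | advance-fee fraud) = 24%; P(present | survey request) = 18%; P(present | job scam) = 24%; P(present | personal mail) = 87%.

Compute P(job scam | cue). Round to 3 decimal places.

Multiply each prior by the likelihood of the cue:
  romance scam: 0.15 × 0.58 = 0.087
  advance-fee fraud: 0.39 × 0.24 = 0.0936
  survey request: 0.17 × 0.18 = 0.0306
  job scam: 0.10 × 0.24 = 0.024
  personal mail: 0.19 × 0.87 = 0.1653
The unnormalized weights sum to 0.4005.
P(job scam | evidence) = 0.024 / 0.4005 ≈ 0.060.

0.060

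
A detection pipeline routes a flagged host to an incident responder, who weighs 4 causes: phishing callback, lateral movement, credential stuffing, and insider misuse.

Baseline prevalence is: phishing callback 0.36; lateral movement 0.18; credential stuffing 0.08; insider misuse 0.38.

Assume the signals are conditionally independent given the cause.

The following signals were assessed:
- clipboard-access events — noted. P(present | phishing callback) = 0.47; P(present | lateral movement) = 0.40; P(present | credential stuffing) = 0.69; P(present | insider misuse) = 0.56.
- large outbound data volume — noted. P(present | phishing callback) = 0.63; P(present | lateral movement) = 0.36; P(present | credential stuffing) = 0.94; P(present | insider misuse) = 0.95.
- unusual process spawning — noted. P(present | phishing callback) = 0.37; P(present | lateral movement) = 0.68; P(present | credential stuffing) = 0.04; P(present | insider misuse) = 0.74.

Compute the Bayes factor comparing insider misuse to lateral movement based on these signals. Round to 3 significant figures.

Joint likelihood of the signal pattern under each hypothesis:
  insider misuse: 0.56 × 0.95 × 0.74 = 0.39368
  lateral movement: 0.40 × 0.36 × 0.68 = 0.09792
Bayes factor = 0.39368 / 0.09792 ≈ 4.02

4.02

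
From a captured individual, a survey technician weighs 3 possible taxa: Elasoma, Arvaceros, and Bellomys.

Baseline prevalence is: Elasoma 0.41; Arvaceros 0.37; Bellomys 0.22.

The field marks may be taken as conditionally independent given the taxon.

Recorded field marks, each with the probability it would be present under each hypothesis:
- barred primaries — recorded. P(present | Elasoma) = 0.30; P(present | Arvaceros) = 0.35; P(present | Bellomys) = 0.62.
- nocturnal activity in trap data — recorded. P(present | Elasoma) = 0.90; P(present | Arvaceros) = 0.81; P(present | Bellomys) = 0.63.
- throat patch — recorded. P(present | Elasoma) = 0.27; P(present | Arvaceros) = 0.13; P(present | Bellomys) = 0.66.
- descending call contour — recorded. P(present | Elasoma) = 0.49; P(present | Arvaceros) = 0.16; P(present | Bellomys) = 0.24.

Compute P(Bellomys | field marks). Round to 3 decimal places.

0.447

Multiply each prior by the joint likelihood of the field mark pattern:
  Elasoma: 0.41 × 0.30 × 0.90 × 0.27 × 0.49 = 0.014646
  Arvaceros: 0.37 × 0.35 × 0.81 × 0.13 × 0.16 = 0.0021818
  Bellomys: 0.22 × 0.62 × 0.63 × 0.66 × 0.24 = 0.013612
Normalizing constant Z = 0.014646 + 0.0021818 + 0.013612 = 0.030439.
P(Bellomys | evidence) = 0.013612 / 0.030439 ≈ 0.447.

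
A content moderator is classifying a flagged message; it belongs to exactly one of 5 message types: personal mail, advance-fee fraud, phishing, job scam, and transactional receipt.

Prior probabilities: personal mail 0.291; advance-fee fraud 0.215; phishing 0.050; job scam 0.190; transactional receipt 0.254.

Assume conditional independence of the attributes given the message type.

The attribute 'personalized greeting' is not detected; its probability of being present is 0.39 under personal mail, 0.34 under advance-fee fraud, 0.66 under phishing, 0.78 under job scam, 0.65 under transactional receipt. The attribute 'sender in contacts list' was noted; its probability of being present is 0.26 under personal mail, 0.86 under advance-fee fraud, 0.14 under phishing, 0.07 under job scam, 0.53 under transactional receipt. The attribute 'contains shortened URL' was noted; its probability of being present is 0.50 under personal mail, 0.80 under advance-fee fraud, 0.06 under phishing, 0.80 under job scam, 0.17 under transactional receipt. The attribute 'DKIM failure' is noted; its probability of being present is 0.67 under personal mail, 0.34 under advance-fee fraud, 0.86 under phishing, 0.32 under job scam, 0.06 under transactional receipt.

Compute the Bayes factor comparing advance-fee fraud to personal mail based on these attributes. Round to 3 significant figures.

2.91

The Bayes factor is the ratio of the joint likelihoods of the attribute pattern under the two hypotheses (using 1 − P(present | H) for each absent attribute).
  advance-fee fraud: (1 − 0.34) × 0.86 × 0.80 × 0.34 = 0.15439
  personal mail: (1 − 0.39) × 0.26 × 0.50 × 0.67 = 0.053131
Bayes factor = 0.15439 / 0.053131 ≈ 2.91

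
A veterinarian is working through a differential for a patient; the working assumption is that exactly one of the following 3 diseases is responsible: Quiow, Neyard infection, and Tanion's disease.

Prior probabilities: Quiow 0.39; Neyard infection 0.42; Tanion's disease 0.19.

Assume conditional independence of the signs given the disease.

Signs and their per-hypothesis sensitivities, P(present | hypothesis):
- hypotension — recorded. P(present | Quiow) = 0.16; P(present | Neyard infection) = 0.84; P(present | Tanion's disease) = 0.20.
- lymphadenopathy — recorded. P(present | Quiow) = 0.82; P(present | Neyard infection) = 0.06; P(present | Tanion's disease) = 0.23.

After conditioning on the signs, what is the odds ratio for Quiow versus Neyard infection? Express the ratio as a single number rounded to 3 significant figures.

Unnormalized posterior weight (prior times the sign likelihoods) for each of the two hypotheses:
  Quiow: 0.39 × 0.16 × 0.82 = 0.051168
  Neyard infection: 0.42 × 0.84 × 0.06 = 0.021168
Posterior odds = 0.051168 / 0.021168 ≈ 2.42.

2.42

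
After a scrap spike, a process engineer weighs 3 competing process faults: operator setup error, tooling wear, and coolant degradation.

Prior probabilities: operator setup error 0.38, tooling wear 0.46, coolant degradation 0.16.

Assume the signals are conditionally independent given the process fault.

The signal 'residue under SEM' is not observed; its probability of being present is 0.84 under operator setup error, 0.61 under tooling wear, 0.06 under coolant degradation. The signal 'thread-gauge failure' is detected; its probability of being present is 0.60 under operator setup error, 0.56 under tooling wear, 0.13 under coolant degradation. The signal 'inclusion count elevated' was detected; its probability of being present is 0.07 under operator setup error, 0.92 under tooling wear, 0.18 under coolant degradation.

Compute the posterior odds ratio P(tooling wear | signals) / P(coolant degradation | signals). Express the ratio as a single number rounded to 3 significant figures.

26.3

The normalizing constant cancels in an odds ratio, so compute prior × likelihood for the two hypotheses only (using 1 − P(present | H) for each absent signal):
  tooling wear: 0.46 × (1 − 0.61) × 0.56 × 0.92 = 0.092427
  coolant degradation: 0.16 × (1 − 0.06) × 0.13 × 0.18 = 0.0035194
Posterior odds = 0.092427 / 0.0035194 ≈ 26.3.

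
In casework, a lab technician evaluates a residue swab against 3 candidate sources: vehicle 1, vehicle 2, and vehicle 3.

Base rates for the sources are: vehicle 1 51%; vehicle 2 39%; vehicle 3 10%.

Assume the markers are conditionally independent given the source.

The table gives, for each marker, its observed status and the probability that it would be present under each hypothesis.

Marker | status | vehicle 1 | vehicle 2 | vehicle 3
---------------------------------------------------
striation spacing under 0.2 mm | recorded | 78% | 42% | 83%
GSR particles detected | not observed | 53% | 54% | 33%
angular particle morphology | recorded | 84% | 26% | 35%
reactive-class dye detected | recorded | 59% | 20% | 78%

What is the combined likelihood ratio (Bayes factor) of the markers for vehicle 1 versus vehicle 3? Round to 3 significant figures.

The Bayes factor is the ratio of the joint likelihoods of the marker pattern under the two hypotheses (using 1 − P(present | H) for each absent marker).
  vehicle 1: 0.78 × (1 − 0.53) × 0.84 × 0.59 = 0.18169
  vehicle 3: 0.83 × (1 − 0.33) × 0.35 × 0.78 = 0.15182
Bayes factor = 0.18169 / 0.15182 ≈ 1.20

1.20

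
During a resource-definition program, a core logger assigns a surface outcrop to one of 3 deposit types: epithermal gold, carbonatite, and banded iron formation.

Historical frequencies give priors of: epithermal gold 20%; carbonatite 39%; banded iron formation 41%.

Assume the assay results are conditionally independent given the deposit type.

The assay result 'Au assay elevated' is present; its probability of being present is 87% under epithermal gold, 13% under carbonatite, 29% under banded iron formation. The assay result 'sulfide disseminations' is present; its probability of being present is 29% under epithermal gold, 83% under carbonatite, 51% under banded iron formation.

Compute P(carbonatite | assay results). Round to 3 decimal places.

Multiply each prior by the joint likelihood of the assay result pattern:
  epithermal gold: 0.20 × 0.87 × 0.29 = 0.05046
  carbonatite: 0.39 × 0.13 × 0.83 = 0.042081
  banded iron formation: 0.41 × 0.29 × 0.51 = 0.060639
Marginal likelihood of the evidence = 0.15318.
P(carbonatite | evidence) = 0.042081 / 0.15318 ≈ 0.275.

0.275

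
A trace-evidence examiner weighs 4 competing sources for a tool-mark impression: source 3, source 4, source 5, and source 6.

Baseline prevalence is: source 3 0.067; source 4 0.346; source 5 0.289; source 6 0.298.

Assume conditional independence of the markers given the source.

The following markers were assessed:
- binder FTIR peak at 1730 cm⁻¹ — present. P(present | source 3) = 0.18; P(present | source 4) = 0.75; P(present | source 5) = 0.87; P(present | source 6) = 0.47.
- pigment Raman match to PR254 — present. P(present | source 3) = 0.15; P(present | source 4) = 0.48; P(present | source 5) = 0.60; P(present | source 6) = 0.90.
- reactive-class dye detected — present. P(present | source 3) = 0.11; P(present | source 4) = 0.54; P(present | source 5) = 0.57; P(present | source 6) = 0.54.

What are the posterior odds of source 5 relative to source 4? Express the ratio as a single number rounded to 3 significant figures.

1.28

The normalizing constant cancels in an odds ratio, so compute prior × likelihood for the two hypotheses only:
  source 5: 0.289 × 0.87 × 0.60 × 0.57 = 0.085989
  source 4: 0.346 × 0.75 × 0.48 × 0.54 = 0.067262
Posterior odds = 0.085989 / 0.067262 ≈ 1.28.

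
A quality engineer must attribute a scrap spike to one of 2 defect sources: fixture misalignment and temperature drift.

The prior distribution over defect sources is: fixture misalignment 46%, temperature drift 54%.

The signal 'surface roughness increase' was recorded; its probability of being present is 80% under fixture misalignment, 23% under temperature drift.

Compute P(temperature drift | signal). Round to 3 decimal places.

Multiply each prior by the likelihood of the signal:
  fixture misalignment: 0.46 × 0.80 = 0.368
  temperature drift: 0.54 × 0.23 = 0.1242
Marginal likelihood of the evidence = 0.4922.
P(temperature drift | evidence) = 0.1242 / 0.4922 ≈ 0.252.

0.252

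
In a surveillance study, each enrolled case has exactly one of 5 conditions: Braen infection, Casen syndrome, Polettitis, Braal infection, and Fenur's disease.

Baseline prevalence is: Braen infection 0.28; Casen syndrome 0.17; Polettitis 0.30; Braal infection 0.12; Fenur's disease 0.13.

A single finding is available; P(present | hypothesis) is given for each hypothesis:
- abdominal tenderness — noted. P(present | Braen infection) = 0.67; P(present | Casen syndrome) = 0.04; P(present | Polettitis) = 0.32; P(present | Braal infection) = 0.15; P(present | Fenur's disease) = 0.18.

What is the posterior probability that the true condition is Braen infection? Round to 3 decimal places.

By Bayes' rule, the unnormalized weight for each hypothesis is prior × likelihood:
  Braen infection: 0.28 × 0.67 = 0.1876
  Casen syndrome: 0.17 × 0.04 = 0.0068
  Polettitis: 0.30 × 0.32 = 0.096
  Braal infection: 0.12 × 0.15 = 0.018
  Fenur's disease: 0.13 × 0.18 = 0.0234
The unnormalized weights sum to 0.3318.
P(Braen infection | evidence) = 0.1876 / 0.3318 ≈ 0.565.

0.565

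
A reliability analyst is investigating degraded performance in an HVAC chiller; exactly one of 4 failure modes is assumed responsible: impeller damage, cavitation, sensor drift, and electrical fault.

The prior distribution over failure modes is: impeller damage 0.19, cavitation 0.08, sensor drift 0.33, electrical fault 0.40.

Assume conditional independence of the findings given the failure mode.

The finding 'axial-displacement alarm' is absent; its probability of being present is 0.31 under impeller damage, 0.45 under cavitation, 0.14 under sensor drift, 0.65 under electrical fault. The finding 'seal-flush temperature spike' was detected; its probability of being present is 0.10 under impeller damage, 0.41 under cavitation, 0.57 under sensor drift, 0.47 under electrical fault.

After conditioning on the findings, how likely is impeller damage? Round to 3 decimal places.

Multiply each prior by the joint likelihood of the evidence pattern (using 1 − P(present | H) for each absent finding):
  impeller damage: 0.19 × (1 − 0.31) × 0.10 = 0.01311
  cavitation: 0.08 × (1 − 0.45) × 0.41 = 0.01804
  sensor drift: 0.33 × (1 − 0.14) × 0.57 = 0.16177
  electrical fault: 0.40 × (1 − 0.65) × 0.47 = 0.0658
The unnormalized weights sum to 0.25872.
P(impeller damage | evidence) = 0.01311 / 0.25872 ≈ 0.051.

0.051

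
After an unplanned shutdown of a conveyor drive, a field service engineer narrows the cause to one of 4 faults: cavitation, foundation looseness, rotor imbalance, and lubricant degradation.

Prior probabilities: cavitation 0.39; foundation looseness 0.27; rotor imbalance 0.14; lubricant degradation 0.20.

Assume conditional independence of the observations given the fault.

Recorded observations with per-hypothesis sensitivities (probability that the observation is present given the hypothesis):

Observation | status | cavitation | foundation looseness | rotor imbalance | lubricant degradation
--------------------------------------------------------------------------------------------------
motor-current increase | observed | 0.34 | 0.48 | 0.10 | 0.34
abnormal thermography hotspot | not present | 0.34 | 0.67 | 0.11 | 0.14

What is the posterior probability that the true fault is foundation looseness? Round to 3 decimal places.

For each hypothesis, the unnormalized posterior weight is prior × product of the observation likelihoods (using 1 − P(present | H) for each absent observation):
  cavitation: 0.39 × 0.34 × (1 − 0.34) = 0.087516
  foundation looseness: 0.27 × 0.48 × (1 − 0.67) = 0.042768
  rotor imbalance: 0.14 × 0.10 × (1 − 0.11) = 0.01246
  lubricant degradation: 0.20 × 0.34 × (1 − 0.14) = 0.05848
The unnormalized weights sum to 0.20122.
P(foundation looseness | evidence) = 0.042768 / 0.20122 ≈ 0.213.

0.213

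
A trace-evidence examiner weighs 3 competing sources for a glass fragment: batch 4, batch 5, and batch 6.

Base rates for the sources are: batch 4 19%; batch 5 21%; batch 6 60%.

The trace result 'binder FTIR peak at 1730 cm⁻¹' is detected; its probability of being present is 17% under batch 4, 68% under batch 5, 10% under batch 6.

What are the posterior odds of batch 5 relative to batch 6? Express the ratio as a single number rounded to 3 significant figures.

2.38

Unnormalized posterior weight (prior times the trace result likelihood) for each of the two hypotheses:
  batch 5: 0.21 × 0.68 = 0.1428
  batch 6: 0.60 × 0.10 = 0.06
Posterior odds = 0.1428 / 0.06 ≈ 2.38.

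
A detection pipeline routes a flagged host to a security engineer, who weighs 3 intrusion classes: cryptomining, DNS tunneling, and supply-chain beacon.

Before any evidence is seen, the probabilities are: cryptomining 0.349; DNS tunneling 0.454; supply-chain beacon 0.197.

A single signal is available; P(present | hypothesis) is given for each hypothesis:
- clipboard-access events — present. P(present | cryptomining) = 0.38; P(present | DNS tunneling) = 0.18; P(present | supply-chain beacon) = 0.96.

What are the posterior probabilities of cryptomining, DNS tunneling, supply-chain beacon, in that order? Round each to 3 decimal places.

By Bayes' rule, the unnormalized weight for each hypothesis is prior × likelihood:
  cryptomining: 0.349 × 0.38 = 0.13262
  DNS tunneling: 0.454 × 0.18 = 0.08172
  supply-chain beacon: 0.197 × 0.96 = 0.18912
Normalizing constant Z = 0.13262 + 0.08172 + 0.18912 = 0.40346.
P(cryptomining | evidence) = 0.13262 / 0.40346 ≈ 0.329
P(DNS tunneling | evidence) = 0.08172 / 0.40346 ≈ 0.203
P(supply-chain beacon | evidence) = 0.18912 / 0.40346 ≈ 0.469

0.329, 0.203, 0.469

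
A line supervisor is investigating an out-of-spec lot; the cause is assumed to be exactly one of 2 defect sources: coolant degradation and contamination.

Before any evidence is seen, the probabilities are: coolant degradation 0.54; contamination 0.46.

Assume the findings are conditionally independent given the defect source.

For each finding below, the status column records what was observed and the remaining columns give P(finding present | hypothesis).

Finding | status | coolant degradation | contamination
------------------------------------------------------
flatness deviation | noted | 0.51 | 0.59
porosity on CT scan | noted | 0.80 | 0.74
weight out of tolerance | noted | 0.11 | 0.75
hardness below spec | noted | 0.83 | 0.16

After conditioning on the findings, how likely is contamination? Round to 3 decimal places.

0.545

For each hypothesis, the unnormalized posterior weight is prior × product of the finding likelihoods:
  coolant degradation: 0.54 × 0.51 × 0.80 × 0.11 × 0.83 = 0.020115
  contamination: 0.46 × 0.59 × 0.74 × 0.75 × 0.16 = 0.0241
Normalizing constant Z = 0.020115 + 0.0241 = 0.044216.
P(contamination | evidence) = 0.0241 / 0.044216 ≈ 0.545.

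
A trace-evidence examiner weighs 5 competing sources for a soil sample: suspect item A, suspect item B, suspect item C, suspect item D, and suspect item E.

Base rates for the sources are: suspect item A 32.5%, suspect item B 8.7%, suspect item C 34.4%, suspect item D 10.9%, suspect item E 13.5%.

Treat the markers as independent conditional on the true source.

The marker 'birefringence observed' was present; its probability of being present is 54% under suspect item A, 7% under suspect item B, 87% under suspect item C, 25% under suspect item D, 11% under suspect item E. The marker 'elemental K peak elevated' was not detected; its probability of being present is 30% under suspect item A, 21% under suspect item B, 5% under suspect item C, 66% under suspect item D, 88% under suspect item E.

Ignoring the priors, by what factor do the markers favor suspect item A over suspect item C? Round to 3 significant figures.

0.457

Joint likelihood of the marker pattern under each hypothesis (using 1 − P(present | H) for each absent marker):
  suspect item A: 0.54 × (1 − 0.30) = 0.378
  suspect item C: 0.87 × (1 − 0.05) = 0.8265
Bayes factor = 0.378 / 0.8265 ≈ 0.457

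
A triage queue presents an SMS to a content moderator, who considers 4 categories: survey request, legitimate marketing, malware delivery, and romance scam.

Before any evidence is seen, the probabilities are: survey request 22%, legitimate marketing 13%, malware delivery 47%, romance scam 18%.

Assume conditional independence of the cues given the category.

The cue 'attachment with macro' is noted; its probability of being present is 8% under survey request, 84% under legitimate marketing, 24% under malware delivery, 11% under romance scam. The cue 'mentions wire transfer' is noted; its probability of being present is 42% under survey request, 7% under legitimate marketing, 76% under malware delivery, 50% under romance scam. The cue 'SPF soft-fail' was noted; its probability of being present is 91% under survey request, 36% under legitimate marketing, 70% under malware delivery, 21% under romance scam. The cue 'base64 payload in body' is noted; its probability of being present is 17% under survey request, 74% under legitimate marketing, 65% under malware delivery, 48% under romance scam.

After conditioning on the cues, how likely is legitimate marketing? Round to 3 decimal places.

0.047

By Bayes' rule with conditional independence, the unnormalized weight for each hypothesis is prior × ∏ likelihoods:
  survey request: 0.22 × 0.08 × 0.42 × 0.91 × 0.17 = 0.0011435
  legitimate marketing: 0.13 × 0.84 × 0.07 × 0.36 × 0.74 = 0.0020364
  malware delivery: 0.47 × 0.24 × 0.76 × 0.70 × 0.65 = 0.039006
  romance scam: 0.18 × 0.11 × 0.50 × 0.21 × 0.48 = 0.00099792
Normalizing constant Z = 0.0011435 + 0.0020364 + 0.039006 + 0.00099792 = 0.043184.
P(legitimate marketing | evidence) = 0.0020364 / 0.043184 ≈ 0.047.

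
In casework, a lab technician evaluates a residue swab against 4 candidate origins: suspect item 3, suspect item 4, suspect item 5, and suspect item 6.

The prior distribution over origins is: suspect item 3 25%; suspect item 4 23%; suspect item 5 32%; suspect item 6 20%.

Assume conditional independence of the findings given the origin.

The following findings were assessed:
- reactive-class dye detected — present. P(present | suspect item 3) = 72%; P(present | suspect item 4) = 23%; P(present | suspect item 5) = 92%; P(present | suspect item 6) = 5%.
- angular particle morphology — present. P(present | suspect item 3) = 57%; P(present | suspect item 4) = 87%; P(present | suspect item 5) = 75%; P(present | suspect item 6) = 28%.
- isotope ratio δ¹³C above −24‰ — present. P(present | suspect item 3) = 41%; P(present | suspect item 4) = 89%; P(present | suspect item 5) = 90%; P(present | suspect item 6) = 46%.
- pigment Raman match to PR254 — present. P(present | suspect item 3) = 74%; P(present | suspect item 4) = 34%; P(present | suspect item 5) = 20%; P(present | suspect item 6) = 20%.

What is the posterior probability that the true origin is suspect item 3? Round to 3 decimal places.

0.366

Multiply each prior by the joint likelihood of the evidence pattern:
  suspect item 3: 0.25 × 0.72 × 0.57 × 0.41 × 0.74 = 0.031129
  suspect item 4: 0.23 × 0.23 × 0.87 × 0.89 × 0.34 = 0.013927
  suspect item 5: 0.32 × 0.92 × 0.75 × 0.90 × 0.20 = 0.039744
  suspect item 6: 0.20 × 0.05 × 0.28 × 0.46 × 0.20 = 0.0002576
The unnormalized weights sum to 0.085057.
P(suspect item 3 | evidence) = 0.031129 / 0.085057 ≈ 0.366.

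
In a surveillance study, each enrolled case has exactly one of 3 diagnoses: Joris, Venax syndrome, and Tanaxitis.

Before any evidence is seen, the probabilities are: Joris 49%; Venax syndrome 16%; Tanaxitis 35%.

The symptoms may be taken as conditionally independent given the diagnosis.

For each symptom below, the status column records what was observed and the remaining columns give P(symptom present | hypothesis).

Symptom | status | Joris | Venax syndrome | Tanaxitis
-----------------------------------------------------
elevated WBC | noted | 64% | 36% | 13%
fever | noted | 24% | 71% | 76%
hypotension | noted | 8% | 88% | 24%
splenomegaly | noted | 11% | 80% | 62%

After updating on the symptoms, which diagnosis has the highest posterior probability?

By Bayes' rule with conditional independence, the unnormalized weight for each hypothesis is prior × ∏ likelihoods:
  Joris: 0.49 × 0.64 × 0.24 × 0.08 × 0.11 = 0.00066232
  Venax syndrome: 0.16 × 0.36 × 0.71 × 0.88 × 0.80 = 0.028791
  Tanaxitis: 0.35 × 0.13 × 0.76 × 0.24 × 0.62 = 0.0051455
The unnormalized weights sum to 0.034599.
P(Joris | evidence) ≈ 0.00066232 / 0.034599 ≈ 0.019
P(Venax syndrome | evidence) ≈ 0.028791 / 0.034599 ≈ 0.832
P(Tanaxitis | evidence) ≈ 0.0051455 / 0.034599 ≈ 0.149
The largest is 0.832, so Venax syndrome is most probable.

Venax syndrome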